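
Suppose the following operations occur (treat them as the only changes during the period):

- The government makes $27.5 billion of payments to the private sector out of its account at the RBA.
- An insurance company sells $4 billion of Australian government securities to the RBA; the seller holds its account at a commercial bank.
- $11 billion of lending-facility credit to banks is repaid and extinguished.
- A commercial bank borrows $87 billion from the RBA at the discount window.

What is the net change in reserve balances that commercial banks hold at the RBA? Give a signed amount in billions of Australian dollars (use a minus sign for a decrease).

Government spending $27.5 billion: government payments flow into bank reserve accounts → +$27.5B.
Asset purchase (from non-banks) $4 billion: the RBA pays by crediting reserve accounts → +$4B.
Discount-window repayment $11 billion: repayment is debited from reserves → −$11B.
Discount-window loan $87 billion: the loan is credited to the bank's reserve account → +$87B.
Net: 27.5 + 4 − 11 + 87 = +$107.5 billion.

+$107.5 billion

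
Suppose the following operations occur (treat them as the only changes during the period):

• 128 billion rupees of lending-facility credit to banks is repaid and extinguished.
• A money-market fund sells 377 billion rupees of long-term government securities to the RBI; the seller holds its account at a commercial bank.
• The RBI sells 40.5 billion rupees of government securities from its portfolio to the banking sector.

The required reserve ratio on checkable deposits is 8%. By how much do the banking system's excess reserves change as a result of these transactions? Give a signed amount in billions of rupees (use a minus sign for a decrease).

+178.34 billion

Discount-window repayment 128 billion rupees: reserves −128B, deposits 0.
Asset purchase (from non-banks) 377 billion rupees: reserves +377B, deposits +377B.
OMO sale (to banks) 40.5 billion rupees: reserves −40.5B, deposits 0.
Totals: Δreserves = +208.5B, Δdeposits = +377B.
Δrequired reserves = 8% × +377B = +30.16B.
Δexcess reserves = Δreserves − Δrequired = +208.5B − (+30.16B) = +178.34 billion.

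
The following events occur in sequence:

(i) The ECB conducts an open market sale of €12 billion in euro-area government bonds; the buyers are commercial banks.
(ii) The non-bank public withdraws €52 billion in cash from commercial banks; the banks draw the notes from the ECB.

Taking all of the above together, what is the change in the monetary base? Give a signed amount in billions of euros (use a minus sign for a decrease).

ECB balance sheet:
  Assets:      Securities −€12B
  Liabilities: Bank reserves −€64B, Currency in circulation +€52B
Commercial banking system:
  Assets:      Reserves at CB −€64B, Securities +€12B
  Liabilities: Checkable deposits −€52B
Monetary base = currency + reserves: +€52B + (−€64B) = -€12 billion.

-€12 billion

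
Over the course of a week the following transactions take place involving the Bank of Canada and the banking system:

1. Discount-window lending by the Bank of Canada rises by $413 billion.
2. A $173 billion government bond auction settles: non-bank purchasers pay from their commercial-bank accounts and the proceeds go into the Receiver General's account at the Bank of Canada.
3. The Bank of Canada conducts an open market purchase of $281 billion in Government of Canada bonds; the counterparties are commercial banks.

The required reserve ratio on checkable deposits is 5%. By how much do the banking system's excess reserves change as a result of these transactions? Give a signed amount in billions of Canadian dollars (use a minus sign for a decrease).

Discount-window loan $413 billion: reserves +$413B, deposits 0.
Government account inflow $173 billion: reserves −$173B, deposits −$173B.
OMO purchase (from banks) $281 billion: reserves +$281B, deposits 0.
Totals: Δreserves = +$521B, Δdeposits = −$173B.
Δrequired reserves = 5% × −$173B = −$8.65B.
Δexcess reserves = Δreserves − Δrequired = +$521B − (−$8.65B) = +$529.65 billion.

+$529.65 billion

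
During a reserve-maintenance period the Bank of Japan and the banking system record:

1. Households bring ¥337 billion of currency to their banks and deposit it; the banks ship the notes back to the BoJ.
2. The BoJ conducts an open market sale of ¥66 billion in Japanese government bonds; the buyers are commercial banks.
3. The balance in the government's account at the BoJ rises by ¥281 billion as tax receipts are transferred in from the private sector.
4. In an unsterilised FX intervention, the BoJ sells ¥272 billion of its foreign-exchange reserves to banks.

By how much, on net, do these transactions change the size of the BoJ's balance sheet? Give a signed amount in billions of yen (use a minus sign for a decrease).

-¥338 billion

Currency deposit ¥337 billion: only the composition of liabilities changes → 0.
OMO sale (to banks) ¥66 billion: a BoJ asset is shed → −¥66B.
Government account inflow ¥281 billion: only the composition of liabilities changes → 0.
FX sale ¥272 billion: a BoJ asset is shed → −¥272B.
Net: 0 − 66 + 0 − 272 = -¥338 billion.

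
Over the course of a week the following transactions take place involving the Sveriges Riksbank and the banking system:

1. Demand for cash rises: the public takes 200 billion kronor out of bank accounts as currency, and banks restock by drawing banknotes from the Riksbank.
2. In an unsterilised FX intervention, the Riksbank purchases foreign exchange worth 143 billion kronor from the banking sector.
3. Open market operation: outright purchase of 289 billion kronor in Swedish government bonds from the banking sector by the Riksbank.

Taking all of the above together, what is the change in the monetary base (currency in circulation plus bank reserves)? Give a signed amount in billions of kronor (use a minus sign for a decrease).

Riksbank balance sheet:
  Assets:      Securities +289B, Foreign assets +143B
  Liabilities: Bank reserves +232B, Currency in circulation +200B
Monetary base = currency + reserves: +200B + (+232B) = +432 billion.

+432 billion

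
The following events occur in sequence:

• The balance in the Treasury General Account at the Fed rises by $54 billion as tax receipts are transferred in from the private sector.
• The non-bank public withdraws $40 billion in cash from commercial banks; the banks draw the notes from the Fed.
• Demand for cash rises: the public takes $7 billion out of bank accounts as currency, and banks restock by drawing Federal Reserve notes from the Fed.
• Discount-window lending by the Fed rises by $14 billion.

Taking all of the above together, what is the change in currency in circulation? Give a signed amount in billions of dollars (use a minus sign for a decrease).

+$47 billion

Fed balance sheet:
  Assets:      Loans to banks +$14B
  Liabilities: Bank reserves −$87B, Currency in circulation +$47B, Government deposits +$54B
Commercial banking system:
  Assets:      Reserves at CB −$87B
  Liabilities: Checkable deposits −$101B, Borrowings from CB +$14B
So the change in currency in circulation is +$47 billion.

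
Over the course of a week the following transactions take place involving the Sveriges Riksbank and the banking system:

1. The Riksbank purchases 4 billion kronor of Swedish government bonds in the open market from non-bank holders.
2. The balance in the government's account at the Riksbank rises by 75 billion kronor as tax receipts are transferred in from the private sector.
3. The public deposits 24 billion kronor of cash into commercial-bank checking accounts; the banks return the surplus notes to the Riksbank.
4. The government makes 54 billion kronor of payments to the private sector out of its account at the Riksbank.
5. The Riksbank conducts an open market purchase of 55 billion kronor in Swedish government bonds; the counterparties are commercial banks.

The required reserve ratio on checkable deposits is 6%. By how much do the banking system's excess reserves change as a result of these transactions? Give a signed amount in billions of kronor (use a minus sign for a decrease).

+61.58 billion

Asset purchase (from non-banks) 4 billion kronor: reserves +4B, deposits +4B.
Government account inflow 75 billion kronor: reserves −75B, deposits −75B.
Currency deposit 24 billion kronor: reserves +24B, deposits +24B.
Government spending 54 billion kronor: reserves +54B, deposits +54B.
OMO purchase (from banks) 55 billion kronor: reserves +55B, deposits 0.
Totals: Δreserves = +62B, Δdeposits = +7B.
Δrequired reserves = 6% × +7B = +0.42B.
Δexcess reserves = Δreserves − Δrequired = +62B − (+0.42B) = +61.58 billion.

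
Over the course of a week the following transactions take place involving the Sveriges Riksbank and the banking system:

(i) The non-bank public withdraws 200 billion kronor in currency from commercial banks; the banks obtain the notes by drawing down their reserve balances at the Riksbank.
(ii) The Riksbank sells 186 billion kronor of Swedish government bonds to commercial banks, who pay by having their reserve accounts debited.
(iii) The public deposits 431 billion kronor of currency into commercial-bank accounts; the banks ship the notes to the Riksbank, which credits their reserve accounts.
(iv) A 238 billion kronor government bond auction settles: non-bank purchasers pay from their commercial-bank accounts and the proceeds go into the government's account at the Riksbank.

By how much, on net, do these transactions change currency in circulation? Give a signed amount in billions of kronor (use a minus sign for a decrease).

-231 billion

Currency withdrawal 200 billion kronor: notes leave the central bank → +200B.
OMO sale (to banks) 186 billion kronor: no currency enters or leaves circulation → 0.
Currency deposit 431 billion kronor: notes return to the central bank → −431B.
Government account inflow 238 billion kronor: no currency enters or leaves circulation → 0.
Net: 200 + 0 − 431 + 0 = -231 billion.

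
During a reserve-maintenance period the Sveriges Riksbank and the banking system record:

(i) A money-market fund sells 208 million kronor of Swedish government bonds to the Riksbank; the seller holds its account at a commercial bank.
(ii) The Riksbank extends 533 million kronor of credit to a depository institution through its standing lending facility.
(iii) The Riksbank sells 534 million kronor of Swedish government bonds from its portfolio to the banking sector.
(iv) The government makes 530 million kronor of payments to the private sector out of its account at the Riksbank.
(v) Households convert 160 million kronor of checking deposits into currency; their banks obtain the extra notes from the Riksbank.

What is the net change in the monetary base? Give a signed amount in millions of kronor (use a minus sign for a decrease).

+737 million

Asset purchase (from non-banks) 208 million kronor: Riksbank balance sheet expands → +208M.
Discount-window loan 533 million kronor: Riksbank balance sheet expands → +533M.
OMO sale (to banks) 534 million kronor: Riksbank balance sheet contracts → −534M.
Government spending 530 million kronor: a non-base liability converts back to reserves → +530M.
Currency withdrawal 160 million kronor: just a shift between currency and reserves — both are base money → 0.
Net: 208 + 533 − 534 + 530 + 0 = +737 million.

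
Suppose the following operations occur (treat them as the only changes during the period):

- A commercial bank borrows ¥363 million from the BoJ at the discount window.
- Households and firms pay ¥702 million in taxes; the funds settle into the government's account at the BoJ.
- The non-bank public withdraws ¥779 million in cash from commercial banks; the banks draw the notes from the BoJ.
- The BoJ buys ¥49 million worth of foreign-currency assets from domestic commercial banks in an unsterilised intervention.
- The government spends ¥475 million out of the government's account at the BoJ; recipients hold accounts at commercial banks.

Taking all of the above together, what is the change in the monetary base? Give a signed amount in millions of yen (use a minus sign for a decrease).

+¥185 million

Discount-window loan ¥363 million: BoJ balance sheet expands → +¥363M.
Government account inflow ¥702 million: reserves shift to a non-base liability → −¥702M.
Currency withdrawal ¥779 million: just a shift between currency and reserves — both are base money → 0.
FX purchase ¥49 million: BoJ balance sheet expands → +¥49M.
Government spending ¥475 million: a non-base liability converts back to reserves → +¥475M.
Net: 363 − 702 + 0 + 49 + 475 = +¥185 million.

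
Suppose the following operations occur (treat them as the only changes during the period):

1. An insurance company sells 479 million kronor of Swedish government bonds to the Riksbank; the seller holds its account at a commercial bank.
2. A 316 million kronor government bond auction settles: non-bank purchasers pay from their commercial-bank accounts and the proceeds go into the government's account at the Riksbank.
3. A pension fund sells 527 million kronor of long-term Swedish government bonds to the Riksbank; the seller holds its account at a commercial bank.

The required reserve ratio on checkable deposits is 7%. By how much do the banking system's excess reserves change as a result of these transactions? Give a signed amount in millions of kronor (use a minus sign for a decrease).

Asset purchase (from non-banks) 479 million kronor: reserves +479M, deposits +479M.
Government account inflow 316 million kronor: reserves −316M, deposits −316M.
Asset purchase (from non-banks) 527 million kronor: reserves +527M, deposits +527M.
Totals: Δreserves = +690M, Δdeposits = +690M.
Δrequired reserves = 7% × +690M = +48.3M.
Δexcess reserves = Δreserves − Δrequired = +690M − (+48.3M) = +641.7 million.

+641.7 million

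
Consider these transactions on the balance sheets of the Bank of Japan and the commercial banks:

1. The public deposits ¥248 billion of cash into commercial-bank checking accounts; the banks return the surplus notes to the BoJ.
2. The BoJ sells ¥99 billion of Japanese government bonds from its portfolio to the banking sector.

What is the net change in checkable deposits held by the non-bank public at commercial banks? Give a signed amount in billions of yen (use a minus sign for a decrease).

+¥248 billion

Currency deposit ¥248 billion: non-bank counterparties' bank balances rise → +¥248B.
OMO sale (to banks) ¥99 billion: the counterparty is a bank, so public deposits are unchanged → 0.
Net: 248 + 0 = +¥248 billion.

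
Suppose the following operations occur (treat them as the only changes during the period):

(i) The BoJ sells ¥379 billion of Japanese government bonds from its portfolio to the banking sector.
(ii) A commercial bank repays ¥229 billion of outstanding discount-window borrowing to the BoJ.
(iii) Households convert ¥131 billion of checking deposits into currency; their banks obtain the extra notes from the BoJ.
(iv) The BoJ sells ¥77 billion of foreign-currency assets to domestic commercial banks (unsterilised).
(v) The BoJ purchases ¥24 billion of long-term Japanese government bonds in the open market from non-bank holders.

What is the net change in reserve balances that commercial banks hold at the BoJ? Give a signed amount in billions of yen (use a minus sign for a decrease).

OMO sale (to banks) ¥379 billion: the buying banks pay out of their reserve balances → −¥379B.
Discount-window repayment ¥229 billion: repayment is debited from reserves → −¥229B.
Currency withdrawal ¥131 billion: banks swap reserves for currency → −¥131B.
FX sale ¥77 billion: the buying banks pay out of their reserve balances → −¥77B.
Asset purchase (from non-banks) ¥24 billion: the BoJ pays by crediting reserve accounts → +¥24B.
Net: −379 − 229 − 131 − 77 + 24 = -¥792 billion.

-¥792 billion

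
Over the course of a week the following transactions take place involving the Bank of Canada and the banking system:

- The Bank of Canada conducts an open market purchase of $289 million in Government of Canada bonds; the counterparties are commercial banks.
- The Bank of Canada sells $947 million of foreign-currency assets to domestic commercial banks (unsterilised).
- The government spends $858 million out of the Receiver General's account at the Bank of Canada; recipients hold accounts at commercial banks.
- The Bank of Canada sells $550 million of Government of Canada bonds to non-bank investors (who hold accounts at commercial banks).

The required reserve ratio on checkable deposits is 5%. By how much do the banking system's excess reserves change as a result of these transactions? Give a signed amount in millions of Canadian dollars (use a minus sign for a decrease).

OMO purchase (from banks) $289 million: reserves +$289M, deposits 0.
FX sale $947 million: reserves −$947M, deposits 0.
Government spending $858 million: reserves +$858M, deposits +$858M.
Asset sale (to non-banks) $550 million: reserves −$550M, deposits −$550M.
Totals: Δreserves = −$350M, Δdeposits = +$308M.
Δrequired reserves = 5% × +$308M = +$15.4M.
Δexcess reserves = Δreserves − Δrequired = −$350M − (+$15.4M) = -$365.4 million.

-$365.4 million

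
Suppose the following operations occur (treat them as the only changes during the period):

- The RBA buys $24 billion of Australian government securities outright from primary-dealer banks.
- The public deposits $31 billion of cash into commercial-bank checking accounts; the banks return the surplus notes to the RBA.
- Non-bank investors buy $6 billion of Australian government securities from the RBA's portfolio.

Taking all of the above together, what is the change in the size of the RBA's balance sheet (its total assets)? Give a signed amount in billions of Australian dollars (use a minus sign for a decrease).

+$18 billion

OMO purchase (from banks) $24 billion: an RBA asset is acquired → +$24B.
Currency deposit $31 billion: only the composition of liabilities changes → 0.
Asset sale (to non-banks) $6 billion: an RBA asset is shed → −$6B.
Net: 24 + 0 − 6 = +$18 billion.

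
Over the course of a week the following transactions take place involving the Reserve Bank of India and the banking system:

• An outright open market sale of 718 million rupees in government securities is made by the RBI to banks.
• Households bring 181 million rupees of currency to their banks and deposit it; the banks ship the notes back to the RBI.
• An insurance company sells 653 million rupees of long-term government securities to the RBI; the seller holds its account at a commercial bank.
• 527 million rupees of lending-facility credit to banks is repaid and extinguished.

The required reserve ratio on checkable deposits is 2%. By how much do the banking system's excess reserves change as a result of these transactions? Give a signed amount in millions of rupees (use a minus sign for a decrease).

-427.68 million

OMO sale (to banks) 718 million rupees: reserves −718M, deposits 0.
Currency deposit 181 million rupees: reserves +181M, deposits +181M.
Asset purchase (from non-banks) 653 million rupees: reserves +653M, deposits +653M.
Discount-window repayment 527 million rupees: reserves −527M, deposits 0.
Totals: Δreserves = −411M, Δdeposits = +834M.
Δrequired reserves = 2% × +834M = +16.68M.
Δexcess reserves = Δreserves − Δrequired = −411M − (+16.68M) = -427.68 million.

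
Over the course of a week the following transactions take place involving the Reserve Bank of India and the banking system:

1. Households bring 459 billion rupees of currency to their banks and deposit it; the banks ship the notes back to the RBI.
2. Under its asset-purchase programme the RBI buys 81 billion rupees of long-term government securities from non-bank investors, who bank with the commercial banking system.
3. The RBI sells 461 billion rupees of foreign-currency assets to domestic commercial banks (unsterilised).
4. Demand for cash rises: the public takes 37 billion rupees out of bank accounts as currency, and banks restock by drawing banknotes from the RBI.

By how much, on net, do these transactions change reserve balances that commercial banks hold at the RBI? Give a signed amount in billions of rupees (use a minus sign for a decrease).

+42 billion

RBI balance sheet:
  Assets:      Securities +81B, Foreign assets −461B
  Liabilities: Bank reserves +42B, Currency in circulation −422B
So the change in reserve balances that commercial banks hold at the RBI is +42 billion.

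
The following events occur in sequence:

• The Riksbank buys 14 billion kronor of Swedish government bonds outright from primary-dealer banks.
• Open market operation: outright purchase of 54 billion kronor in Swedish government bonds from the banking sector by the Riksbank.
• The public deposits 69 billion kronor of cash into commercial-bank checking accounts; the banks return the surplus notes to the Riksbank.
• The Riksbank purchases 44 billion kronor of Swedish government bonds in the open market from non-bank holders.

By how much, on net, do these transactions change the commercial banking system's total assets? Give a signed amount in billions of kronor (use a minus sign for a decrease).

OMO purchase (from banks) 14 billion kronor: just an asset swap on bank balance sheets → 0.
OMO purchase (from banks) 54 billion kronor: just an asset swap on bank balance sheets → 0.
Currency deposit 69 billion kronor: bank balance sheets expand → +69B.
Asset purchase (from non-banks) 44 billion kronor: bank balance sheets expand → +44B.
Net: 0 + 0 + 69 + 44 = +113 billion.

+113 billion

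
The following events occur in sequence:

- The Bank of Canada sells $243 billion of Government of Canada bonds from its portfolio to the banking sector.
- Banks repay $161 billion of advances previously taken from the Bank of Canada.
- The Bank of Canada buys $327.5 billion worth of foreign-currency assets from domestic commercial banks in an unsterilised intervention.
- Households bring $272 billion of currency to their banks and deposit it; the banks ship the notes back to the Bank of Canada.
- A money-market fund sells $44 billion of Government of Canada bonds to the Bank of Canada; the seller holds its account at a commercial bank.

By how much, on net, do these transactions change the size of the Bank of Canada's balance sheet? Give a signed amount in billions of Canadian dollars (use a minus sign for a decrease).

Bank of Canada balance sheet:
  Assets:      Securities −$199B, Loans to banks −$161B, Foreign assets +$327.5B
  Liabilities: Bank reserves +$239.5B, Currency in circulation −$272B
Commercial banking system:
  Assets:      Reserves at CB +$239.5B, Securities +$243B, Foreign assets −$327.5B
  Liabilities: Checkable deposits +$316B, Borrowings from CB −$161B
Change in total Bank of Canada assets = -$32.5 billion.

-$32.5 billion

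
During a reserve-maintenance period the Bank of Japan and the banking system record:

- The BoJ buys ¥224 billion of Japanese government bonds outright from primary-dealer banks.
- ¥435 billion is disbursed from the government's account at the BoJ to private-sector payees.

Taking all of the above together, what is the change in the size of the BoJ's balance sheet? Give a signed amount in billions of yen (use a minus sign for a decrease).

BoJ balance sheet:
  Assets:      Securities +¥224B
  Liabilities: Bank reserves +¥659B, Government deposits −¥435B
Change in total BoJ assets = +¥224 billion.

+¥224 billion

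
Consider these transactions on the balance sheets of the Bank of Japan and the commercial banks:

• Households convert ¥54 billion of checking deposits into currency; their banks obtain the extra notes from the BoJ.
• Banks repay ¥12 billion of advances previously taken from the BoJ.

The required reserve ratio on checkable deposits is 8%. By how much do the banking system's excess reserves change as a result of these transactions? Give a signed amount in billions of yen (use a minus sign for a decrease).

Currency withdrawal ¥54 billion: reserves −¥54B, deposits −¥54B.
Discount-window repayment ¥12 billion: reserves −¥12B, deposits 0.
Totals: Δreserves = −¥66B, Δdeposits = −¥54B.
Δrequired reserves = 8% × −¥54B = −¥4.32B.
Δexcess reserves = Δreserves − Δrequired = −¥66B − (−¥4.32B) = -¥61.68 billion.

-¥61.68 billion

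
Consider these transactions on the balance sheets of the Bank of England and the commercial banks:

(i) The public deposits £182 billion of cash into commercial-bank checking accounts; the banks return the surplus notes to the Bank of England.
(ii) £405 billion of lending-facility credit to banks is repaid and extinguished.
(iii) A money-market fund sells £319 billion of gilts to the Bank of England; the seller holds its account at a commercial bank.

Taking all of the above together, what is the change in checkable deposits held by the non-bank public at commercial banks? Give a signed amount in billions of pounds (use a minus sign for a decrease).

Bank of England balance sheet:
  Assets:      Securities +£319B, Loans to banks −£405B
  Liabilities: Bank reserves +£96B, Currency in circulation −£182B
Commercial banking system:
  Assets:      Reserves at CB +£96B
  Liabilities: Checkable deposits +£501B, Borrowings from CB −£405B
So the change in checkable deposits held by the non-bank public at commercial banks is +£501 billion.

+£501 billion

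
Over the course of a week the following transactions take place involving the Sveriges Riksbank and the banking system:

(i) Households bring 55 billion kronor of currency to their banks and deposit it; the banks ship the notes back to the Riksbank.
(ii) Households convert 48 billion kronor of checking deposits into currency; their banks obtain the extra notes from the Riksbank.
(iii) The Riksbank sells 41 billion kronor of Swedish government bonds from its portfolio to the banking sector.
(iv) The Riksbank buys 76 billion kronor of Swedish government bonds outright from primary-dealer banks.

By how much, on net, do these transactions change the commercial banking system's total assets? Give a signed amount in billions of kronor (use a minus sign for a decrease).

Currency deposit 55 billion kronor: bank balance sheets expand → +55B.
Currency withdrawal 48 billion kronor: bank balance sheets shrink → −48B.
OMO sale (to banks) 41 billion kronor: just an asset swap on bank balance sheets → 0.
OMO purchase (from banks) 76 billion kronor: just an asset swap on bank balance sheets → 0.
Net: 55 − 48 + 0 + 0 = +7 billion.

+7 billion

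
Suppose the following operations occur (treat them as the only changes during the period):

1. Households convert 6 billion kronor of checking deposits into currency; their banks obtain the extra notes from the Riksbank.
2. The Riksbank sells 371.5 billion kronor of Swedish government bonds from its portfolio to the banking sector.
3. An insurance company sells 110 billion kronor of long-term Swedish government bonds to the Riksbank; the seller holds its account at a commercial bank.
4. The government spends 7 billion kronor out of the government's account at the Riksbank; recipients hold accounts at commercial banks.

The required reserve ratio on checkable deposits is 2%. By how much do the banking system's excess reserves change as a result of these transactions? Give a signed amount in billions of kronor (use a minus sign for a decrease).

-262.72 billion

Currency withdrawal 6 billion kronor: reserves −6B, deposits −6B.
OMO sale (to banks) 371.5 billion kronor: reserves −371.5B, deposits 0.
Asset purchase (from non-banks) 110 billion kronor: reserves +110B, deposits +110B.
Government spending 7 billion kronor: reserves +7B, deposits +7B.
Totals: Δreserves = −260.5B, Δdeposits = +111B.
Δrequired reserves = 2% × +111B = +2.22B.
Δexcess reserves = Δreserves − Δrequired = −260.5B − (+2.22B) = -262.72 billion.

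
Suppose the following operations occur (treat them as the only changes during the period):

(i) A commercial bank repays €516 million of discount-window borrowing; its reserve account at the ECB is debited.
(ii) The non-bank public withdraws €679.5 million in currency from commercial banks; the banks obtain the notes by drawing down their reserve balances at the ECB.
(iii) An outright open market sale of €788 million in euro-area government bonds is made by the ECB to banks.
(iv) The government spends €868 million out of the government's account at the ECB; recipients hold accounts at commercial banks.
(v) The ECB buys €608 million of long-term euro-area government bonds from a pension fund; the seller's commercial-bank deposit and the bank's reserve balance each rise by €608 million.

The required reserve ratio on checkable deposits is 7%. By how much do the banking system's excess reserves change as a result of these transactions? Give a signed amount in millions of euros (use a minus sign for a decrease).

-€563.255 million

Discount-window repayment €516 million: reserves −€516M, deposits 0.
Currency withdrawal €679.5 million: reserves −€679.5M, deposits −€679.5M.
OMO sale (to banks) €788 million: reserves −€788M, deposits 0.
Government spending €868 million: reserves +€868M, deposits +€868M.
Asset purchase (from non-banks) €608 million: reserves +€608M, deposits +€608M.
Totals: Δreserves = −€507.5M, Δdeposits = +€796.5M.
Δrequired reserves = 7% × +€796.5M = +€55.755M.
Δexcess reserves = Δreserves − Δrequired = −€507.5M − (+€55.755M) = -€563.255 million.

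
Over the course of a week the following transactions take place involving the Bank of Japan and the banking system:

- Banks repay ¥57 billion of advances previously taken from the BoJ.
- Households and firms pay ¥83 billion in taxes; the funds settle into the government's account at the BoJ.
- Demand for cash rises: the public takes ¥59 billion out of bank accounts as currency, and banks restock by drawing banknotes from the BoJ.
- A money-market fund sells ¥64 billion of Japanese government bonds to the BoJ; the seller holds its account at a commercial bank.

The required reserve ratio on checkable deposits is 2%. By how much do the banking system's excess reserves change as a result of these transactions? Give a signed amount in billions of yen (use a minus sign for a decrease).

Discount-window repayment ¥57 billion: reserves −¥57B, deposits 0.
Government account inflow ¥83 billion: reserves −¥83B, deposits −¥83B.
Currency withdrawal ¥59 billion: reserves −¥59B, deposits −¥59B.
Asset purchase (from non-banks) ¥64 billion: reserves +¥64B, deposits +¥64B.
Totals: Δreserves = −¥135B, Δdeposits = −¥78B.
Δrequired reserves = 2% × −¥78B = −¥1.56B.
Δexcess reserves = Δreserves − Δrequired = −¥135B − (−¥1.56B) = -¥133.44 billion.

-¥133.44 billion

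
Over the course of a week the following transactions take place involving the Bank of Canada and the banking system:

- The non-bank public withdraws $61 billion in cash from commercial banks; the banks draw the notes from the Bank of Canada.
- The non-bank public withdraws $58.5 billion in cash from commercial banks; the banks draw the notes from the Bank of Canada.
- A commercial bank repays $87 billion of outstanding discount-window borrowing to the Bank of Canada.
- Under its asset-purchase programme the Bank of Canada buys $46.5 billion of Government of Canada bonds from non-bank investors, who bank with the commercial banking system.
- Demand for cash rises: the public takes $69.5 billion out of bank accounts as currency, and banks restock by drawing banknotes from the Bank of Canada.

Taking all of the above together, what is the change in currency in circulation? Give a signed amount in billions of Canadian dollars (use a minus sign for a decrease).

+$189 billion

Currency withdrawal $61 billion: notes leave the central bank → +$61B.
Currency withdrawal $58.5 billion: notes leave the central bank → +$58.5B.
Discount-window repayment $87 billion: no currency enters or leaves circulation → 0.
Asset purchase (from non-banks) $46.5 billion: no currency enters or leaves circulation → 0.
Currency withdrawal $69.5 billion: notes leave the central bank → +$69.5B.
Net: 61 + 58.5 + 0 + 0 + 69.5 = +$189 billion.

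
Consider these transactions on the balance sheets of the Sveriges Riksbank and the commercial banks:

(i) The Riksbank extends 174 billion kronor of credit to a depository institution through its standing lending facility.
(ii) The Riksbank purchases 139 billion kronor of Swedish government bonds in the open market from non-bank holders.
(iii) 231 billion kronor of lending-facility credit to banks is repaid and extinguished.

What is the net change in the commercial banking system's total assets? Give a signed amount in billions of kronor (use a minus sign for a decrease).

Discount-window loan 174 billion kronor: bank balance sheets expand → +174B.
Asset purchase (from non-banks) 139 billion kronor: bank balance sheets expand → +139B.
Discount-window repayment 231 billion kronor: bank balance sheets shrink → −231B.
Net: 174 + 139 − 231 = +82 billion.

+82 billion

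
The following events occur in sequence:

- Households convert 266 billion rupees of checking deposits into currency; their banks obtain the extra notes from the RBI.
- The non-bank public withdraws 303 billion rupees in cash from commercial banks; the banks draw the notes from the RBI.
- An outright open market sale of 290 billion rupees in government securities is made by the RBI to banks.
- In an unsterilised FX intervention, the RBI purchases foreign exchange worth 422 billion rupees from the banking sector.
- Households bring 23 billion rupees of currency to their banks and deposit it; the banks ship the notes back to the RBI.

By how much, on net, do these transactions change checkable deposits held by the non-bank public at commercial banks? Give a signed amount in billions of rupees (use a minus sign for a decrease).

Currency withdrawal 266 billion rupees: non-bank counterparties' bank balances fall → −266B.
Currency withdrawal 303 billion rupees: non-bank counterparties' bank balances fall → −303B.
OMO sale (to banks) 290 billion rupees: the counterparty is a bank, so public deposits are unchanged → 0.
FX purchase 422 billion rupees: the counterparty is a bank, so public deposits are unchanged → 0.
Currency deposit 23 billion rupees: non-bank counterparties' bank balances rise → +23B.
Net: −266 − 303 + 0 + 0 + 23 = -546 billion.

-546 billion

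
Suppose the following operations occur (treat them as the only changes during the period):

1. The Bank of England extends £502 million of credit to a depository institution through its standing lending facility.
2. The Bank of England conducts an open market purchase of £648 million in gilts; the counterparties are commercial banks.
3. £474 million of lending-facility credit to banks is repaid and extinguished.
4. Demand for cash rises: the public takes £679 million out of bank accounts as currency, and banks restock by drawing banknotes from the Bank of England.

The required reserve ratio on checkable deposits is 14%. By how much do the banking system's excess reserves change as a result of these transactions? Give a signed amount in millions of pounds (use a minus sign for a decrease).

Discount-window loan £502 million: reserves +£502M, deposits 0.
OMO purchase (from banks) £648 million: reserves +£648M, deposits 0.
Discount-window repayment £474 million: reserves −£474M, deposits 0.
Currency withdrawal £679 million: reserves −£679M, deposits −£679M.
Totals: Δreserves = −£3M, Δdeposits = −£679M.
Δrequired reserves = 14% × −£679M = −£95.06M.
Δexcess reserves = Δreserves − Δrequired = −£3M − (−£95.06M) = +£92.06 million.

+£92.06 million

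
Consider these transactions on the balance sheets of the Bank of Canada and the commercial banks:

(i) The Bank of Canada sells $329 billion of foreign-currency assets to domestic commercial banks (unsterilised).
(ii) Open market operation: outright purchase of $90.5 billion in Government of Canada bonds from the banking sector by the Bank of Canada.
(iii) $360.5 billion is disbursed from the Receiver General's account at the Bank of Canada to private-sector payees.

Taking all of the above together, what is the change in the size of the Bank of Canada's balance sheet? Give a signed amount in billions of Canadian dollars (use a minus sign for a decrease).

Bank of Canada balance sheet:
  Assets:      Securities +$90.5B, Foreign assets −$329B
  Liabilities: Bank reserves +$122B, Government deposits −$360.5B
Change in total Bank of Canada assets = -$238.5 billion.

-$238.5 billion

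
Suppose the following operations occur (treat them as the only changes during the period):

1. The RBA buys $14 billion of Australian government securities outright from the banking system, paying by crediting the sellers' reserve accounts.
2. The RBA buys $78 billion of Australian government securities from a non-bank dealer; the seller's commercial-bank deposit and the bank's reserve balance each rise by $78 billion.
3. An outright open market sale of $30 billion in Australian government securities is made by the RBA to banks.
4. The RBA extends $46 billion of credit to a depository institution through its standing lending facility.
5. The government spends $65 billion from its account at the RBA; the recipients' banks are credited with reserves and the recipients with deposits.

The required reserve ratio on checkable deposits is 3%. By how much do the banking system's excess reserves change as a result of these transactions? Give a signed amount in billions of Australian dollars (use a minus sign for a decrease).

+$168.71 billion

OMO purchase (from banks) $14 billion: reserves +$14B, deposits 0.
Asset purchase (from non-banks) $78 billion: reserves +$78B, deposits +$78B.
OMO sale (to banks) $30 billion: reserves −$30B, deposits 0.
Discount-window loan $46 billion: reserves +$46B, deposits 0.
Government spending $65 billion: reserves +$65B, deposits +$65B.
Totals: Δreserves = +$173B, Δdeposits = +$143B.
Δrequired reserves = 3% × +$143B = +$4.29B.
Δexcess reserves = Δreserves − Δrequired = +$173B − (+$4.29B) = +$168.71 billion.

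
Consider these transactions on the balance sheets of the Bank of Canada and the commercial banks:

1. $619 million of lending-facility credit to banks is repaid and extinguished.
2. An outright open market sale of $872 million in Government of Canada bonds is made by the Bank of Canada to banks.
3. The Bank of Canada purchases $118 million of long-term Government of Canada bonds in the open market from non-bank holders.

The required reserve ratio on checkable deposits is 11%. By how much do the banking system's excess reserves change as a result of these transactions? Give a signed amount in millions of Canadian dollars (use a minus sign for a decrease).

-$1385.98 million

Discount-window repayment $619 million: reserves −$619M, deposits 0.
OMO sale (to banks) $872 million: reserves −$872M, deposits 0.
Asset purchase (from non-banks) $118 million: reserves +$118M, deposits +$118M.
Totals: Δreserves = −$1373M, Δdeposits = +$118M.
Δrequired reserves = 11% × +$118M = +$12.98M.
Δexcess reserves = Δreserves − Δrequired = −$1373M − (+$12.98M) = -$1385.98 million.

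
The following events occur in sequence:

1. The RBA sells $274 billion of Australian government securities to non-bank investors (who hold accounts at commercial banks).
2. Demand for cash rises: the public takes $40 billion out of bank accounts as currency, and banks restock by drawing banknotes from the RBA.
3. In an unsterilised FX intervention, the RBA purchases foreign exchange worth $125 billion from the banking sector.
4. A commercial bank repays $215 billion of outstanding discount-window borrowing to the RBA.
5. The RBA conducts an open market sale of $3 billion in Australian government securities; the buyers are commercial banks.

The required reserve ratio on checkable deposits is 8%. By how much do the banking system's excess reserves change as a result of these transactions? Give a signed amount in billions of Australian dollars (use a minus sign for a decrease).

Asset sale (to non-banks) $274 billion: reserves −$274B, deposits −$274B.
Currency withdrawal $40 billion: reserves −$40B, deposits −$40B.
FX purchase $125 billion: reserves +$125B, deposits 0.
Discount-window repayment $215 billion: reserves −$215B, deposits 0.
OMO sale (to banks) $3 billion: reserves −$3B, deposits 0.
Totals: Δreserves = −$407B, Δdeposits = −$314B.
Δrequired reserves = 8% × −$314B = −$25.12B.
Δexcess reserves = Δreserves − Δrequired = −$407B − (−$25.12B) = -$381.88 billion.

-$381.88 billion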